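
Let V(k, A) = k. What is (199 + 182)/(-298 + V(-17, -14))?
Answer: -127/105 ≈ -1.2095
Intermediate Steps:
(199 + 182)/(-298 + V(-17, -14)) = (199 + 182)/(-298 - 17) = 381/(-315) = 381*(-1/315) = -127/105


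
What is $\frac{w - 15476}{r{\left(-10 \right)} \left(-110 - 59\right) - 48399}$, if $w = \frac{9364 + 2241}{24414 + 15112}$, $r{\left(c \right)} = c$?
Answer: $\frac{611692771}{1846219934} \approx 0.33132$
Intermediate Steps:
$w = \frac{11605}{39526} \approx 0.2936$
$\frac{w - 15476}{r{\left(-10 \right)} \left(-110 - 59\right) - 48399} = \frac{\frac{11605}{39526} - 15476}{- 10 \left(-110 - 59\right) - 48399} = - \frac{611692771}{39526 \left(\left(-10\right) \left(-169\right) - 48399\right)} = - \frac{611692771}{39526 \left(1690 - 48399\right)} = - \frac{611692771}{39526 \left(-46709\right)} = \left(- \frac{611692771}{39526}\right) \left(- \frac{1}{46709}\right) = \frac{611692771}{1846219934}$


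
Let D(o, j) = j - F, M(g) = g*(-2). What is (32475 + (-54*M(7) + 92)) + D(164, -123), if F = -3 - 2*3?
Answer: 33209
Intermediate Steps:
M(g) = -2*g
F = -9 (F = -3 - 6 = -9)
D(o, j) = 9 + j (D(o, j) = j - 1*(-9) = j + 9 = 9 + j)
(32475 + (-54*M(7) + 92)) + D(164, -123) = (32475 + (-(-108)*7 + 92)) + (9 - 123) = (32475 + (-54*(-14) + 92)) - 114 = (32475 + (756 + 92)) - 114 = (32475 + 848) - 114 = 33323 - 114 = 33209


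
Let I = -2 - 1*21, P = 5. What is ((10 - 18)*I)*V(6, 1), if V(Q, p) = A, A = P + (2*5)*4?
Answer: 8280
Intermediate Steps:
A = 45 (A = 5 + (2*5)*4 = 5 + 10*4 = 5 + 40 = 45)
I = -23 (I = -2 - 21 = -23)
V(Q, p) = 45
((10 - 18)*I)*V(6, 1) = ((10 - 18)*(-23))*45 = -8*(-23)*45 = 184*45 = 8280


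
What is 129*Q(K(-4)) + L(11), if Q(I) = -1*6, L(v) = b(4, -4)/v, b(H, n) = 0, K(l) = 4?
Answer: -774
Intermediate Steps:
L(v) = 0 (L(v) = 0/v = 0)
Q(I) = -6
129*Q(K(-4)) + L(11) = 129*(-6) + 0 = -774 + 0 = -774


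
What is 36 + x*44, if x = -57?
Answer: -2472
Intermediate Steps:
36 + x*44 = 36 - 57*44 = 36 - 2508 = -2472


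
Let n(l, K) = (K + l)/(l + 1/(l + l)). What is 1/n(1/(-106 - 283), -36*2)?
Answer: 151323/56018 ≈ 2.7013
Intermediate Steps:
n(l, K) = (K + l)/(l + 1/(2*l))
1/n(1/(-106 - 283), -36*2) = 1/(2*(-36*2 + 1/(-106 - 283))/((-106 - 283)*(1 + 2*(1/(-106 - 283))²))) = 1/(2*(-72 + 1/(-389))/(-389*(1 + 2*(1/(-389))²))) = 1/(2*(-1/389)*(-72 - 1/389)/(1 + 2*(-1/389)²)) = 1/(2*(-1/389)*(-28009/389)/(1 + 2*(1/151321))) = 1/(2*(-1/389)*(-28009/389)/(1 + 2/151321)) = 1/(2*(-1/389)*(-28009/389)/(151323/151321)) = 1/(2*(-1/389)*(151321/151323)*(-28009/389)) = 1/(56018/151323) = 151323/56018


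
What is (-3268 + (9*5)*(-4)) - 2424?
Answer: -5872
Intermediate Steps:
(-3268 + (9*5)*(-4)) - 2424 = (-3268 + 45*(-4)) - 2424 = (-3268 - 180) - 2424 = -3448 - 2424 = -5872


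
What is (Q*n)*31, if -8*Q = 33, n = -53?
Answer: 54219/8 ≈ 6777.4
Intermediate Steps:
Q = -33/8 (Q = -1/8*33 = -33/8 ≈ -4.1250)
(Q*n)*31 = -33/8*(-53)*31 = (1749/8)*31 = 54219/8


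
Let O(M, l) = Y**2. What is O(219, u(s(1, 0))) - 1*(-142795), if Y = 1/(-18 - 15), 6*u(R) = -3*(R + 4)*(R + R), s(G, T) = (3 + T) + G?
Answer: 155503756/1089 ≈ 1.4280e+5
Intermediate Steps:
s(G, T) = 3 + G + T
u(R) = -R*(4 + R) (u(R) = (-3*(R + 4)*(R + R))/6 = (-3*(4 + R)*2*R)/6 = (-6*R*(4 + R))/6 = -R*(4 + R))
Y = -1/33 (Y = 1/(-33) = -1/33 ≈ -0.030303)
O(M, l) = 1/1089 (O(M, l) = (-1/33)**2 = 1/1089)
O(219, u(s(1, 0))) - 1*(-142795) = 1/1089 - 1*(-142795) = 1/1089 + 142795 = 155503756/1089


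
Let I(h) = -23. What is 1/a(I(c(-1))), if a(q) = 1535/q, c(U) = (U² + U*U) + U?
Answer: -23/1535 ≈ -0.014984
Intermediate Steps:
c(U) = U + 2*U² (c(U) = (U² + U²) + U = 2*U² + U = U + 2*U²)
1/a(I(c(-1))) = 1/(1535/(-23)) = 1/(1535*(-1/23)) = 1/(-1535/23) = -23/1535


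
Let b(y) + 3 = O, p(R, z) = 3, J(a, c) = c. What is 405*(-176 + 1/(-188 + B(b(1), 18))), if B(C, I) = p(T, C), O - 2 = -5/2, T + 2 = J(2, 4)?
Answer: -2637441/37 ≈ -71282.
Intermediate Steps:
T = 2 (T = -2 + 4 = 2)
O = -1/2 (O = 2 - 5/2 = -1/2 ≈ -0.50000)
b(y) = -7/2 (b(y) = -3 - 1/2 = -7/2)
B(C, I) = 3
405*(-176 + 1/(-188 + B(b(1), 18))) = 405*(-176 + 1/(-188 + 3)) = 405*(-176 + 1/(-185)) = 405*(-176 - 1/185) = 405*(-32561/185) = -2637441/37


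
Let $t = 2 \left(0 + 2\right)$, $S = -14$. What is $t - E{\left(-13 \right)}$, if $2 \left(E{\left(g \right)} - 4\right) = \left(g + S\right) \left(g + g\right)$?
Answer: $-351$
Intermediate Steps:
$E{\left(g \right)} = 4 + g \left(-14 + g\right)$ ($E{\left(g \right)} = 4 + \frac{\left(g - 14\right) \left(g + g\right)}{2} = 4 + \frac{\left(-14 + g\right) 2 g}{2} = 4 + \frac{2 g \left(-14 + g\right)}{2} = 4 + g \left(-14 + g\right)$)
$t = 4$ ($t = 2 \cdot 2 = 4$)
$t - E{\left(-13 \right)} = 4 - \left(4 + \left(-13\right)^{2} - -182\right) = 4 - \left(4 + 169 + 182\right) = 4 - 355 = -351$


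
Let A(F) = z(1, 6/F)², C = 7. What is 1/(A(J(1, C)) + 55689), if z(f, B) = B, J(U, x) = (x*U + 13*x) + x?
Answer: 1225/68219029 ≈ 1.7957e-5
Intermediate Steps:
J(U, x) = 14*x + U*x (J(U, x) = (U*x + 13*x) + x = (13*x + U*x) + x = 14*x + U*x)
A(F) = 36/F² (A(F) = (6/F)² = 36/F²)
1/(A(J(1, C)) + 55689) = 1/(36/(7*(14 + 1))² + 55689) = 1/(36/(7*15)² + 55689) = 1/(36/105² + 55689) = 1/(36*(1/11025) + 55689) = 1/(4/1225 + 55689) = 1/(68219029/1225) = 1225/68219029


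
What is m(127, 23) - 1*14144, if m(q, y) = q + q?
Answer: -13890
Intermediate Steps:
m(q, y) = 2*q
m(127, 23) - 1*14144 = 2*127 - 1*14144 = 254 - 14144 = -13890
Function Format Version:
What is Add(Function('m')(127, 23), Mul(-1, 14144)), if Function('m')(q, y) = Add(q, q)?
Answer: -13890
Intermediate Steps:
Function('m')(q, y) = Mul(2, q)
Add(Function('m')(127, 23), Mul(-1, 14144)) = Add(Mul(2, 127), Mul(-1, 14144)) = Add(254, -14144) = -13890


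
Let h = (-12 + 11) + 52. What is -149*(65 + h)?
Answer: -17284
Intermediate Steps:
h = 51 (h = -1 + 52 = 51)
-149*(65 + h) = -149*(65 + 51) = -149*116 = -17284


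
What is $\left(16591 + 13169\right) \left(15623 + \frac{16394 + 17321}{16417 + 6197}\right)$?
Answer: $\frac{1752527895520}{3769} \approx 4.6499 \cdot 10^{8}$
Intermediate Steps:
$\left(16591 + 13169\right) \left(15623 + \frac{16394 + 17321}{16417 + 6197}\right) = 29760 \left(15623 + \frac{33715}{22614}\right) = 29760 \cdot \frac{353332237}{22614} = \frac{1752527895520}{3769}$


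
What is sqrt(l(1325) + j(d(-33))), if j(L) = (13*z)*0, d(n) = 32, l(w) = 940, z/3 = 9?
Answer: 2*sqrt(235) ≈ 30.659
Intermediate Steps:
z = 27 (z = 3*9 = 27)
j(L) = 0 (j(L) = (13*27)*0 = 351*0 = 0)
sqrt(l(1325) + j(d(-33))) = sqrt(940 + 0) = sqrt(940) = 2*sqrt(235)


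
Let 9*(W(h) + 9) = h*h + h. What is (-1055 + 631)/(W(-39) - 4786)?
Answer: 1272/13891 ≈ 0.091570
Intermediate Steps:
W(h) = -9 + h/9 + h²/9 (W(h) = -9 + (h*h + h)/9 = -9 + (h² + h)/9 = -9 + (h + h²)/9 = -9 + (h/9 + h²/9) = -9 + h/9 + h²/9)
(-1055 + 631)/(W(-39) - 4786) = (-1055 + 631)/((-9 + (⅑)*(-39) + (⅑)*(-39)²) - 4786) = -424/((-9 - 13/3 + (⅑)*1521) - 4786) = -424/((-9 - 13/3 + 169) - 4786) = -424/(467/3 - 4786) = -424/(-13891/3) = -424*(-3/13891) = 1272/13891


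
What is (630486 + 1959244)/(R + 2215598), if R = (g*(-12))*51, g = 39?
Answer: 258973/219173 ≈ 1.1816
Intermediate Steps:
R = -23868 (R = (39*(-12))*51 = -468*51 = -23868)
(630486 + 1959244)/(R + 2215598) = (630486 + 1959244)/(-23868 + 2215598) = 2589730/2191730 = 2589730*(1/2191730) = 258973/219173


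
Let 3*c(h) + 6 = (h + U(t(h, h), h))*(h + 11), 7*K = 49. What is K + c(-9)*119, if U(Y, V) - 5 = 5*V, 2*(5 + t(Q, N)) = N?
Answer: -12355/3 ≈ -4118.3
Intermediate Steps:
t(Q, N) = -5 + N/2
U(Y, V) = 5 + 5*V
K = 7 (K = (⅐)*49 = 7)
c(h) = -2 + (5 + 6*h)*(11 + h)/3 (c(h) = -2 + ((h + (5 + 5*h))*(h + 11))/3 = -2 + ((5 + 6*h)*(11 + h))/3 = -2 + (5 + 6*h)*(11 + h)/3)
K + c(-9)*119 = 7 + (49/3 + 2*(-9)² + (71/3)*(-9))*119 = 7 + (49/3 + 2*81 - 213)*119 = 7 + (49/3 + 162 - 213)*119 = 7 - 104/3*119 = 7 - 12376/3 = -12355/3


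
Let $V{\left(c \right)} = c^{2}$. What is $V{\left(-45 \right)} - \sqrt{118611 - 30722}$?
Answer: $2025 - \sqrt{87889} \approx 1728.5$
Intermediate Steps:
$V{\left(-45 \right)} - \sqrt{118611 - 30722} = \left(-45\right)^{2} - \sqrt{118611 - 30722} = 2025 - \sqrt{87889}$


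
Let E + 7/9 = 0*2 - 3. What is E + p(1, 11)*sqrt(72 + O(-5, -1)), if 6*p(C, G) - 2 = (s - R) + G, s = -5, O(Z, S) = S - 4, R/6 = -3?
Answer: -34/9 + 13*sqrt(67)/3 ≈ 31.692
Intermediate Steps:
R = -18 (R = 6*(-3) = -18)
O(Z, S) = -4 + S
p(C, G) = 5/2 + G/6 (p(C, G) = 1/3 + ((-5 - 1*(-18)) + G)/6 = 1/3 + ((-5 + 18) + G)/6 = 1/3 + (13 + G)/6 = 1/3 + (13/6 + G/6) = 5/2 + G/6)
E = -34/9 (E = -7/9 + (0*2 - 3) = -7/9 + (0 - 3) = -7/9 - 3 = -34/9 ≈ -3.7778)
E + p(1, 11)*sqrt(72 + O(-5, -1)) = -34/9 + (5/2 + (1/6)*11)*sqrt(72 + (-4 - 1)) = -34/9 + (5/2 + 11/6)*sqrt(72 - 5) = -34/9 + 13*sqrt(67)/3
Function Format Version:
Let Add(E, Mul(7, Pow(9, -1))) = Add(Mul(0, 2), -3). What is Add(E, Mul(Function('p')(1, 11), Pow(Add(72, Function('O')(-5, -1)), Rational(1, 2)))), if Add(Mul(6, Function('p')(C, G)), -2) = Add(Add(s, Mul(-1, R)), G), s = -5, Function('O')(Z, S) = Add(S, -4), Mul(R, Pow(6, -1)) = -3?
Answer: Add(Rational(-34, 9), Mul(Rational(13, 3), Pow(67, Rational(1, 2)))) ≈ 31.692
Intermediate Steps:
R = -18 (R = Mul(6, -3) = -18)
Function('O')(Z, S) = Add(-4, S)
Function('p')(C, G) = Add(Rational(5, 2), Mul(Rational(1, 6), G)) (Function('p')(C, G) = Add(Rational(1, 3), Mul(Rational(1, 6), Add(Add(-5, Mul(-1, -18)), G))) = Add(Rational(1, 3), Mul(Rational(1, 6), Add(Add(-5, 18), G))) = Add(Rational(1, 3), Mul(Rational(1, 6), Add(13, G))) = Add(Rational(1, 3), Add(Rational(13, 6), Mul(Rational(1, 6), G))) = Add(Rational(5, 2), Mul(Rational(1, 6), G)))
E = Rational(-34, 9) (E = Add(Rational(-7, 9), Add(Mul(0, 2), -3)) = Add(Rational(-7, 9), Add(0, -3)) = Add(Rational(-7, 9), -3) = Rational(-34, 9) ≈ -3.7778)
Add(E, Mul(Function('p')(1, 11), Pow(Add(72, Function('O')(-5, -1)), Rational(1, 2)))) = Add(Rational(-34, 9), Mul(Add(Rational(5, 2), Mul(Rational(1, 6), 11)), Pow(Add(72, Add(-4, -1)), Rational(1, 2)))) = Add(Rational(-34, 9), Mul(Add(Rational(5, 2), Rational(11, 6)), Pow(Add(72, -5), Rational(1, 2)))) = Add(Rational(-34, 9), Mul(Rational(13, 3), Pow(67, Rational(1, 2))))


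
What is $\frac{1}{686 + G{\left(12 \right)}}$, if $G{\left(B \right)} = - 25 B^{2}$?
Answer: $- \frac{1}{2914} \approx -0.00034317$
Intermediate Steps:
$\frac{1}{686 + G{\left(12 \right)}} = \frac{1}{686 - 25 \cdot 12^{2}} = \frac{1}{686 - 3600} = \frac{1}{-2914} = - \frac{1}{2914}$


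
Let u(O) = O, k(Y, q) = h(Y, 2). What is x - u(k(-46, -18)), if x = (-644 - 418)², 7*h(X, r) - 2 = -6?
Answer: 7894912/7 ≈ 1.1278e+6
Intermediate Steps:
h(X, r) = -4/7 (h(X, r) = 2/7 + (⅐)*(-6) = 2/7 - 6/7 = -4/7)
k(Y, q) = -4/7
x = 1127844 (x = (-1062)² = 1127844)
x - u(k(-46, -18)) = 1127844 - 1*(-4/7) = 1127844 + 4/7 = 7894912/7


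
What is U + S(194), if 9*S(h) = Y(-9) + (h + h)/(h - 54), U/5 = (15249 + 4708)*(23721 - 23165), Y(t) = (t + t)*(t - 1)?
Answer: 17476351297/315 ≈ 5.5480e+7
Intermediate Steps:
Y(t) = 2*t*(-1 + t) (Y(t) = (2*t)*(-1 + t) = 2*t*(-1 + t))
U = 55480460 (U = 5*((15249 + 4708)*(23721 - 23165)) = 5*(19957*556) = 5*11096092 = 55480460)
S(h) = 20 + 2*h/(9*(-54 + h)) (S(h) = (2*(-9)*(-1 - 9) + (h + h)/(h - 54))/9 = (2*(-9)*(-10) + (2*h)/(-54 + h))/9 = (180 + 2*h/(-54 + h))/9 = 20 + 2*h/(9*(-54 + h)))
U + S(194) = 55480460 + 2*(-4860 + 91*194)/(9*(-54 + 194)) = 55480460 + (2/9)*(-4860 + 17654)/140 = 55480460 + (2/9)*(1/140)*12794 = 55480460 + 6397/315 = 17476351297/315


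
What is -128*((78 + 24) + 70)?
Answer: -22016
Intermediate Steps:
-128*((78 + 24) + 70) = -128*(102 + 70) = -128*172 = -22016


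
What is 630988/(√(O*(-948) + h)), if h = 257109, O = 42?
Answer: 630988*√217293/217293 ≈ 1353.6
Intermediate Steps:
630988/(√(O*(-948) + h)) = 630988/(√(42*(-948) + 257109)) = 630988/(√(-39816 + 257109)) = 630988/(√217293) = 630988*(√217293/217293) = 630988*√217293/217293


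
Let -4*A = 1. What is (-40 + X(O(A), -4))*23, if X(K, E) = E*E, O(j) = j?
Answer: -552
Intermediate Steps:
A = -¼ (A = -¼*1 = -¼ ≈ -0.25000)
X(K, E) = E²
(-40 + X(O(A), -4))*23 = (-40 + (-4)²)*23 = (-40 + 16)*23 = -24*23 = -552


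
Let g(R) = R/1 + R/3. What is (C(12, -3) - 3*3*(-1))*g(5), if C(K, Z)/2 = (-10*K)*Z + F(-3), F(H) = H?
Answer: 4820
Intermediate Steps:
g(R) = 4*R/3 (g(R) = R*1 + R*(1/3) = R + R/3 = 4*R/3)
C(K, Z) = -6 - 20*K*Z (C(K, Z) = 2*((-10*K)*Z - 3) = 2*(-10*K*Z - 3) = 2*(-3 - 10*K*Z) = -6 - 20*K*Z)
(C(12, -3) - 3*3*(-1))*g(5) = ((-6 - 20*12*(-3)) - 3*3*(-1))*((4/3)*5) = ((-6 + 720) - 9*(-1))*(20/3) = (714 + 9)*(20/3) = 723*(20/3) = 4820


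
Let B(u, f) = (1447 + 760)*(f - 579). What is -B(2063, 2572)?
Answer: -4398551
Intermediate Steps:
B(u, f) = -1277853 + 2207*f (B(u, f) = 2207*(-579 + f) = -1277853 + 2207*f)
-B(2063, 2572) = -(-1277853 + 2207*2572) = -(-1277853 + 5676404) = -1*4398551 = -4398551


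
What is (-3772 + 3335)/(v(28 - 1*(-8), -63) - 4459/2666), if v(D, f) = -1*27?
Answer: 1165042/76441 ≈ 15.241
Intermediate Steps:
v(D, f) = -27
(-3772 + 3335)/(v(28 - 1*(-8), -63) - 4459/2666) = (-3772 + 3335)/(-27 - 4459/2666) = -437/(-27 - 4459*1/2666) = -437/(-27 - 4459/2666) = -437/(-76441/2666) = -437*(-2666/76441) = 1165042/76441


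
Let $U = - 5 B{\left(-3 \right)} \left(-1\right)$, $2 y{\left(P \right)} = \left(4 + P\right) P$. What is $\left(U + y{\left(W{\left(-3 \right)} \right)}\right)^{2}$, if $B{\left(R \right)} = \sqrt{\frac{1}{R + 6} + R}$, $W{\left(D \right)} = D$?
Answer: $\frac{\left(9 - 20 i \sqrt{6}\right)^{2}}{36} \approx -64.417 - 24.495 i$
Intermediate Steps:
$B{\left(R \right)} = \sqrt{R + \frac{1}{6 + R}}$ ($B{\left(R \right)} = \sqrt{\frac{1}{6 + R} + R} = \sqrt{R + \frac{1}{6 + R}}$)
$y{\left(P \right)} = \frac{P \left(4 + P\right)}{2}$ ($y{\left(P \right)} = \frac{\left(4 + P\right) P}{2} = \frac{P \left(4 + P\right)}{2}$)
$U = \frac{10 i \sqrt{6}}{3}$ ($U = - 5 \sqrt{\frac{1 - 3 \left(6 - 3\right)}{6 - 3}} \left(-1\right) = - 5 \sqrt{\frac{1 - 9}{3}} \left(-1\right) = - 5 \sqrt{\frac{1}{3} \left(-8\right)} \left(-1\right) = - 5 \sqrt{- \frac{8}{3}} \left(-1\right) = - 5 \frac{2 i \sqrt{6}}{3} \left(-1\right) = - \frac{10 i \sqrt{6}}{3} \left(-1\right) = \frac{10 i \sqrt{6}}{3} \approx 8.165 i$)
$\left(U + y{\left(W{\left(-3 \right)} \right)}\right)^{2} = \left(\frac{10 i \sqrt{6}}{3} + \frac{1}{2} \left(-3\right) \left(4 - 3\right)\right)^{2} = \left(\frac{10 i \sqrt{6}}{3} + \frac{1}{2} \left(-3\right) 1\right)^{2} = \left(\frac{10 i \sqrt{6}}{3} - \frac{3}{2}\right)^{2} = \left(- \frac{3}{2} + \frac{10 i \sqrt{6}}{3}\right)^{2}$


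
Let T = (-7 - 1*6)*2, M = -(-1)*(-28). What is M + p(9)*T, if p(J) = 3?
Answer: -106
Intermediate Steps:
M = -28 (M = -1*28 = -28)
T = -26 (T = (-7 - 6)*2 = -13*2 = -26)
M + p(9)*T = -28 + 3*(-26) = -28 - 78 = -106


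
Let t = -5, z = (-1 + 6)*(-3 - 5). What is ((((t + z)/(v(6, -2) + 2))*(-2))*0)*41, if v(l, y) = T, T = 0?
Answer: 0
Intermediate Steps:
z = -40 (z = 5*(-8) = -40)
v(l, y) = 0
((((t + z)/(v(6, -2) + 2))*(-2))*0)*41 = ((((-5 - 40)/(0 + 2))*(-2))*0)*41 = ((-45/2*(-2))*0)*41 = ((-45*1/2*(-2))*0)*41 = (-45/2*(-2)*0)*41 = (45*0)*41 = 0*41 = 0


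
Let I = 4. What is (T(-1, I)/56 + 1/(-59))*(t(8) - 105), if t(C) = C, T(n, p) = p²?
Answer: -10767/413 ≈ -26.070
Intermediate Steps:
(T(-1, I)/56 + 1/(-59))*(t(8) - 105) = (4²/56 + 1/(-59))*(8 - 105) = (16*(1/56) + 1*(-1/59))*(-97) = (2/7 - 1/59)*(-97) = (111/413)*(-97) = -10767/413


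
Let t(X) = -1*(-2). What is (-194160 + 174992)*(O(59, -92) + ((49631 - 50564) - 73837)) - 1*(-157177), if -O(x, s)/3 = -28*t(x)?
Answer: 1430128313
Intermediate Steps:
t(X) = 2
O(x, s) = 168 (O(x, s) = -(-84)*2 = -3*(-56) = 168)
(-194160 + 174992)*(O(59, -92) + ((49631 - 50564) - 73837)) - 1*(-157177) = (-194160 + 174992)*(168 + ((49631 - 50564) - 73837)) - 1*(-157177) = -19168*(168 + (-933 - 73837)) + 157177 = -19168*(168 - 74770) + 157177 = -19168*(-74602) + 157177 = 1429971136 + 157177 = 1430128313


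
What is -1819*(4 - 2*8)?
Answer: 21828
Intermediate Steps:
-1819*(4 - 2*8) = -1819*(4 - 16) = -1819*(-12) = 21828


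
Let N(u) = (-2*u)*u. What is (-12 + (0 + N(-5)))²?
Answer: 3844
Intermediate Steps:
N(u) = -2*u²
(-12 + (0 + N(-5)))² = (-12 + (0 - 2*(-5)²))² = (-12 + (0 - 2*25))² = (-12 + (0 - 50))² = (-12 - 50)² = (-62)² = 3844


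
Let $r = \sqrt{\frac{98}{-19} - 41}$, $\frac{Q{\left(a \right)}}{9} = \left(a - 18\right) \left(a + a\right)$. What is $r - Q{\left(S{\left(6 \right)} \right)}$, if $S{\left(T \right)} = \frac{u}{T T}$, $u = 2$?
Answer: $\frac{323}{18} + \frac{i \sqrt{16663}}{19} \approx 17.944 + 6.794 i$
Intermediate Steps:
$S{\left(T \right)} = \frac{2}{T^{2}}$ ($S{\left(T \right)} = \frac{2}{T T} = \frac{2}{T^{2}}$)
$Q{\left(a \right)} = 18 a \left(-18 + a\right)$ ($Q{\left(a \right)} = 9 \left(a - 18\right) \left(a + a\right) = 9 \left(-18 + a\right) 2 a = 9 \cdot 2 a \left(-18 + a\right) = 18 a \left(-18 + a\right)$)
$r = \frac{i \sqrt{16663}}{19}$ ($r = \sqrt{98 \left(- \frac{1}{19}\right) - 41} = \sqrt{- \frac{98}{19} - 41} = \sqrt{- \frac{877}{19}} = \frac{i \sqrt{16663}}{19} \approx 6.794 i$)
$r - Q{\left(S{\left(6 \right)} \right)} = \frac{i \sqrt{16663}}{19} - 18 \cdot \frac{2}{36} \left(-18 + \frac{2}{36}\right) = \frac{i \sqrt{16663}}{19} - 18 \cdot 2 \cdot \frac{1}{36} \left(-18 + 2 \cdot \frac{1}{36}\right) = \frac{i \sqrt{16663}}{19} - 18 \cdot \frac{1}{18} \left(-18 + \frac{1}{18}\right) = \frac{i \sqrt{16663}}{19} - 18 \cdot \frac{1}{18} \left(- \frac{323}{18}\right) = \frac{i \sqrt{16663}}{19} - - \frac{323}{18} = \frac{i \sqrt{16663}}{19} + \frac{323}{18} = \frac{323}{18} + \frac{i \sqrt{16663}}{19}$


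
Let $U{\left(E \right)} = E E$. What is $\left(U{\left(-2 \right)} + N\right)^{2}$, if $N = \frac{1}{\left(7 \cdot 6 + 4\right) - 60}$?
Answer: $\frac{3025}{196} \approx 15.434$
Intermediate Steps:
$U{\left(E \right)} = E^{2}$
$N = - \frac{1}{14}$ ($N = \frac{1}{\left(42 + 4\right) - 60} = \frac{1}{46 - 60} = \frac{1}{-14} = - \frac{1}{14} \approx -0.071429$)
$\left(U{\left(-2 \right)} + N\right)^{2} = \left(\left(-2\right)^{2} - \frac{1}{14}\right)^{2} = \left(4 - \frac{1}{14}\right)^{2} = \left(\frac{55}{14}\right)^{2} = \frac{3025}{196}$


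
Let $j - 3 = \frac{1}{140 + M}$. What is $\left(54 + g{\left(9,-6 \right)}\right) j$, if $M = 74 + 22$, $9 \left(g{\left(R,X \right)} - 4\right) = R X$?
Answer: $\frac{9217}{59} \approx 156.22$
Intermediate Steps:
$g{\left(R,X \right)} = 4 + \frac{R X}{9}$
$M = 96$
$j = \frac{709}{236}$ ($j = 3 + \frac{1}{140 + 96} = 3 + \frac{1}{236} = \frac{709}{236} \approx 3.0042$)
$\left(54 + g{\left(9,-6 \right)}\right) j = \left(54 + \left(4 + \frac{1}{9} \cdot 9 \left(-6\right)\right)\right) \frac{709}{236} = \left(54 + \left(4 - 6\right)\right) \frac{709}{236} = \left(54 - 2\right) \frac{709}{236} = 52 \cdot \frac{709}{236} = \frac{9217}{59}$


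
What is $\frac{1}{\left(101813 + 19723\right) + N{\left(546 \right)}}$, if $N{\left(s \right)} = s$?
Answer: $\frac{1}{122082} \approx 8.1912 \cdot 10^{-6}$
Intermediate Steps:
$\frac{1}{\left(101813 + 19723\right) + N{\left(546 \right)}} = \frac{1}{\left(101813 + 19723\right) + 546} = \frac{1}{121536 + 546} = \frac{1}{122082}$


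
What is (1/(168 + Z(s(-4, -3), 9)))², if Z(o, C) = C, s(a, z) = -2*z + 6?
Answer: 1/31329 ≈ 3.1919e-5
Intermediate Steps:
s(a, z) = 6 - 2*z
(1/(168 + Z(s(-4, -3), 9)))² = (1/(168 + 9))² = (1/177)² = 1/31329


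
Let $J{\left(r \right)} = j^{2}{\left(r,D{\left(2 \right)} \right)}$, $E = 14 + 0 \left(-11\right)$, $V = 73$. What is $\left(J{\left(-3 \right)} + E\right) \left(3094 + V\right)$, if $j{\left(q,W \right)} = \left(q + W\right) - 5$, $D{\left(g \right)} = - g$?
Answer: $361038$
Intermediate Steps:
$E = 14$ ($E = 14 + 0 = 14$)
$j{\left(q,W \right)} = -5 + W + q$ ($j{\left(q,W \right)} = \left(W + q\right) - 5 = -5 + W + q$)
$J{\left(r \right)} = \left(-7 + r\right)^{2}$ ($J{\left(r \right)} = \left(-5 - 2 + r\right)^{2} = \left(-7 + r\right)^{2}$)
$\left(J{\left(-3 \right)} + E\right) \left(3094 + V\right) = \left(\left(-7 - 3\right)^{2} + 14\right) \left(3094 + 73\right) = \left(\left(-10\right)^{2} + 14\right) 3167 = \left(100 + 14\right) 3167 = 114 \cdot 3167 = 361038$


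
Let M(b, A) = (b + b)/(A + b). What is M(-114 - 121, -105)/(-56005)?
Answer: -47/1904170 ≈ -2.4683e-5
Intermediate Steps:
M(b, A) = 2*b/(A + b) (M(b, A) = (2*b)/(A + b) = 2*b/(A + b))
M(-114 - 121, -105)/(-56005) = (2*(-114 - 121)/(-105 + (-114 - 121)))/(-56005) = (2*(-235)/(-105 - 235))*(-1/56005) = (2*(-235)/(-340))*(-1/56005) = (2*(-235)*(-1/340))*(-1/56005) = (47/34)*(-1/56005) = -47/1904170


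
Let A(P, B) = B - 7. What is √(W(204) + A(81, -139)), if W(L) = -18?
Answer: 2*I*√41 ≈ 12.806*I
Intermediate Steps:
A(P, B) = -7 + B
√(W(204) + A(81, -139)) = √(-18 + (-7 - 139)) = √(-18 - 146) = √(-164) = 2*I*√41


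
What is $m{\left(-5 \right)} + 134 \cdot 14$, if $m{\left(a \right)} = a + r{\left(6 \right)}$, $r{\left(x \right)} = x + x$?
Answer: $1883$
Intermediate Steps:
$r{\left(x \right)} = 2 x$
$m{\left(a \right)} = 12 + a$ ($m{\left(a \right)} = a + 2 \cdot 6 = a + 12 = 12 + a$)
$m{\left(-5 \right)} + 134 \cdot 14 = \left(12 - 5\right) + 134 \cdot 14 = 7 + 1876 = 1883$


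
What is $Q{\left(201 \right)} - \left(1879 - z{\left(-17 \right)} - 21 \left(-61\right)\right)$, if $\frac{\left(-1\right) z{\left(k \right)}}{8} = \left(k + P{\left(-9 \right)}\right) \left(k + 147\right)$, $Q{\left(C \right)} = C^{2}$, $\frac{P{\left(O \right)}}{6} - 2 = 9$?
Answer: $-13719$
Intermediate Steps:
$P{\left(O \right)} = 66$ ($P{\left(O \right)} = 12 + 6 \cdot 9 = 12 + 54 = 66$)
$z{\left(k \right)} = - 8 \left(66 + k\right) \left(147 + k\right)$ ($z{\left(k \right)} = - 8 \left(k + 66\right) \left(k + 147\right) = - 8 \left(66 + k\right) \left(147 + k\right)$)
$Q{\left(201 \right)} - \left(1879 - z{\left(-17 \right)} - 21 \left(-61\right)\right) = 201^{2} - \left(52839 - 21 \left(-61\right)\right) = 40401 - \left(52839 + 1281\right) = 40401 - 54120 = -13719$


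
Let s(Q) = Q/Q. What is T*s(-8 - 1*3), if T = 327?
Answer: 327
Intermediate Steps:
s(Q) = 1
T*s(-8 - 1*3) = 327*1 = 327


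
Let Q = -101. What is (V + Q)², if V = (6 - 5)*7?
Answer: 8836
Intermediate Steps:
V = 7 (V = 1*7 = 7)
(V + Q)² = (7 - 101)² = (-94)² = 8836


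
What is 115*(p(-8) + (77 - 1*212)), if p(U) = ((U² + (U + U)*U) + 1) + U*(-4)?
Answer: 10350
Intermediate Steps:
p(U) = 1 - 4*U + 3*U² (p(U) = ((U² + (2*U)*U) + 1) - 4*U = ((U² + 2*U²) + 1) - 4*U = (3*U² + 1) - 4*U = (1 + 3*U²) - 4*U = 1 - 4*U + 3*U²)
115*(p(-8) + (77 - 1*212)) = 115*((1 - 4*(-8) + 3*(-8)²) + (77 - 1*212)) = 115*((1 + 32 + 3*64) + (77 - 212)) = 115*((1 + 32 + 192) - 135) = 115*(225 - 135) = 115*90 = 10350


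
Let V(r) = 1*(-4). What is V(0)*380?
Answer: -1520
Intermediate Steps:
V(r) = -4
V(0)*380 = -4*380 = -1520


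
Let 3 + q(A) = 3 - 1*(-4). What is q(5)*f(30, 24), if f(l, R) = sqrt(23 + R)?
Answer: 4*sqrt(47) ≈ 27.423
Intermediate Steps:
q(A) = 4 (q(A) = -3 + (3 - 1*(-4)) = -3 + (3 + 4) = -3 + 7 = 4)
q(5)*f(30, 24) = 4*sqrt(23 + 24) = 4*sqrt(47)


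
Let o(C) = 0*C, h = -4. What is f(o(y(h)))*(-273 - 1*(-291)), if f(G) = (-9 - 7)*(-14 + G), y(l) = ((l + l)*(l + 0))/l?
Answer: 4032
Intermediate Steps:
y(l) = 2*l (y(l) = ((2*l)*l)/l = (2*l**2)/l = 2*l)
o(C) = 0
f(G) = 224 - 16*G (f(G) = -16*(-14 + G) = 224 - 16*G)
f(o(y(h)))*(-273 - 1*(-291)) = (224 - 16*0)*(-273 - 1*(-291)) = (224 + 0)*(-273 + 291) = 224*18 = 4032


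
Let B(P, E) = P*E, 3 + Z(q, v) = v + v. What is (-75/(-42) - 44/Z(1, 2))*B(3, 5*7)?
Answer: -8865/2 ≈ -4432.5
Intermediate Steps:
Z(q, v) = -3 + 2*v (Z(q, v) = -3 + (v + v) = -3 + 2*v)
B(P, E) = E*P
(-75/(-42) - 44/Z(1, 2))*B(3, 5*7) = (-75/(-42) - 44/(-3 + 2*2))*((5*7)*3) = (-75*(-1/42) - 44/(-3 + 4))*(35*3) = (25/14 - 44/1)*105 = (25/14 - 44*1)*105 = (25/14 - 44)*105 = -591/14*105 = -8865/2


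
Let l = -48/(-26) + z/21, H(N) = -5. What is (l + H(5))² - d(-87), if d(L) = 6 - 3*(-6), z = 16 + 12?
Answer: -31463/1521 ≈ -20.686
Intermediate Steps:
z = 28
d(L) = 24 (d(L) = 6 + 18 = 24)
l = 124/39 (l = -48/(-26) + 28/21 = -48*(-1/26) + 28*(1/21) = 24/13 + 4/3 = 124/39 ≈ 3.1795)
(l + H(5))² - d(-87) = (124/39 - 5)² - 1*24 = (-71/39)² - 24 = 5041/1521 - 24 = -31463/1521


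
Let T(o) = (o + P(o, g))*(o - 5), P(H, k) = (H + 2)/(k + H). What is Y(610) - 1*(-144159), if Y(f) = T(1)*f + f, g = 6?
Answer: 988983/7 ≈ 1.4128e+5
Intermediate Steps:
P(H, k) = (2 + H)/(H + k)
T(o) = (-5 + o)*(o + (2 + o)/(6 + o)) (T(o) = (o + (2 + o)/(o + 6))*(o - 5) = (o + (2 + o)/(6 + o))*(-5 + o) = (-5 + o)*(o + (2 + o)/(6 + o)))
Y(f) = -33*f/7 (Y(f) = ((-10 + 1**3 - 33*1 + 2*1**2)/(6 + 1))*f + f = ((-10 + 1 - 33 + 2*1)/7)*f + f = ((-10 + 1 - 33 + 2)/7)*f + f = ((1/7)*(-40))*f + f = -40*f/7 + f = -33*f/7)
Y(610) - 1*(-144159) = -33/7*610 - 1*(-144159) = -20130/7 + 144159 = 988983/7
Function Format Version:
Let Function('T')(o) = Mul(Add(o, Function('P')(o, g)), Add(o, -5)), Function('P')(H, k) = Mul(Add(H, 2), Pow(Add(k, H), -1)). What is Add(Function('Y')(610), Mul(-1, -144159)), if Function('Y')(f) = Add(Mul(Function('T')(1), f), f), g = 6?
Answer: Rational(988983, 7) ≈ 1.4128e+5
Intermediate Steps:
Function('P')(H, k) = Mul(Pow(Add(H, k), -1), Add(2, H)) (Function('P')(H, k) = Mul(Add(2, H), Pow(Add(H, k), -1)) = Mul(Pow(Add(H, k), -1), Add(2, H)))
Function('T')(o) = Mul(Add(-5, o), Add(o, Mul(Pow(Add(6, o), -1), Add(2, o)))) (Function('T')(o) = Mul(Add(o, Mul(Pow(Add(o, 6), -1), Add(2, o))), Add(o, -5)) = Mul(Add(o, Mul(Pow(Add(6, o), -1), Add(2, o))), Add(-5, o)) = Mul(Add(-5, o), Add(o, Mul(Pow(Add(6, o), -1), Add(2, o)))))
Function('Y')(f) = Mul(Rational(-33, 7), f) (Function('Y')(f) = Add(Mul(Mul(Pow(Add(6, 1), -1), Add(-10, Pow(1, 3), Mul(-33, 1), Mul(2, Pow(1, 2)))), f), f) = Add(Mul(Mul(Pow(7, -1), Add(-10, 1, -33, Mul(2, 1))), f), f) = Add(Mul(Mul(Rational(1, 7), Add(-10, 1, -33, 2)), f), f) = Add(Mul(Mul(Rational(1, 7), -40), f), f) = Add(Mul(Rational(-40, 7), f), f) = Mul(Rational(-33, 7), f))
Add(Function('Y')(610), Mul(-1, -144159)) = Add(Mul(Rational(-33, 7), 610), Mul(-1, -144159)) = Add(Rational(-20130, 7), 144159) = Rational(988983, 7)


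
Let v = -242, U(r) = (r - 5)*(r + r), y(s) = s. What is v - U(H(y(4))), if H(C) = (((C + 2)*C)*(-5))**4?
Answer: -85996337126400242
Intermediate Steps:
H(C) = 625*C**4*(2 + C)**4 (H(C) = (((2 + C)*C)*(-5))**4 = ((C*(2 + C))*(-5))**4 = (-5*C*(2 + C))**4 = 625*C**4*(2 + C)**4)
U(r) = 2*r*(-5 + r) (U(r) = (-5 + r)*(2*r) = 2*r*(-5 + r))
v - U(H(y(4))) = -242 - 2*625*4**4*(2 + 4)**4*(-5 + 625*4**4*(2 + 4)**4) = -242 - 2*625*256*6**4*(-5 + 625*256*6**4) = -242 - 2*625*256*1296*(-5 + 625*256*1296) = -242 - 2*207360000*(-5 + 207360000) = -242 - 2*207360000*207359995 = -242 - 1*85996337126400000 = -242 - 85996337126400000 = -85996337126400242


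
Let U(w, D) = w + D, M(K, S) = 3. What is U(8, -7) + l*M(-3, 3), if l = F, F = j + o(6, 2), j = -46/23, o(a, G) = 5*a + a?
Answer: 103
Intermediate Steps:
o(a, G) = 6*a
j = -2 (j = -46*1/23 = -2)
F = 34 (F = -2 + 6*6 = -2 + 36 = 34)
l = 34
U(w, D) = D + w
U(8, -7) + l*M(-3, 3) = (-7 + 8) + 34*3 = 1 + 102 = 103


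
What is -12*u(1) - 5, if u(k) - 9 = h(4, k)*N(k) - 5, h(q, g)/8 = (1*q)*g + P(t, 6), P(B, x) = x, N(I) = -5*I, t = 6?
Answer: 4747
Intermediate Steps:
h(q, g) = 48 + 8*g*q (h(q, g) = 8*((1*q)*g + 6) = 8*(q*g + 6) = 8*(g*q + 6) = 8*(6 + g*q) = 48 + 8*g*q)
u(k) = 4 - 5*k*(48 + 32*k) (u(k) = 9 + ((48 + 8*k*4)*(-5*k) - 5) = 9 + ((48 + 32*k)*(-5*k) - 5) = 9 + (-5*k*(48 + 32*k) - 5) = 9 + (-5 - 5*k*(48 + 32*k)) = 4 - 5*k*(48 + 32*k))
-12*u(1) - 5 = -12*(4 - 240*1 - 160*1**2) - 5 = -12*(4 - 240 - 160*1) - 5 = -12*(4 - 240 - 160) - 5 = -12*(-396) - 5 = 4752 - 5 = 4747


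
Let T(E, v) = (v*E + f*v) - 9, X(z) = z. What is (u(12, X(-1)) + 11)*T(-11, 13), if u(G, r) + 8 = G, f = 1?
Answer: -2085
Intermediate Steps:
u(G, r) = -8 + G
T(E, v) = -9 + v + E*v (T(E, v) = (v*E + 1*v) - 9 = (E*v + v) - 9 = (v + E*v) - 9 = -9 + v + E*v)
(u(12, X(-1)) + 11)*T(-11, 13) = ((-8 + 12) + 11)*(-9 + 13 - 11*13) = (4 + 11)*(-9 + 13 - 143) = 15*(-139) = -2085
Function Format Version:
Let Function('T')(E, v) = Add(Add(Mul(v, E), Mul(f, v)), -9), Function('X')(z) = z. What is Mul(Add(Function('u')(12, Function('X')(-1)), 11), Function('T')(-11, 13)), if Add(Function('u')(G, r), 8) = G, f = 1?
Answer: -2085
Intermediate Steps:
Function('u')(G, r) = Add(-8, G)
Function('T')(E, v) = Add(-9, v, Mul(E, v)) (Function('T')(E, v) = Add(Add(Mul(v, E), Mul(1, v)), -9) = Add(Add(Mul(E, v), v), -9) = Add(Add(v, Mul(E, v)), -9) = Add(-9, v, Mul(E, v)))
Mul(Add(Function('u')(12, Function('X')(-1)), 11), Function('T')(-11, 13)) = Mul(Add(Add(-8, 12), 11), Add(-9, 13, Mul(-11, 13))) = Mul(Add(4, 11), Add(-9, 13, -143)) = Mul(15, -139) = -2085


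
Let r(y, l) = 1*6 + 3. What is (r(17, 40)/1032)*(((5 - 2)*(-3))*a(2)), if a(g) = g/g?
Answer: -27/344 ≈ -0.078488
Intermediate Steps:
a(g) = 1
r(y, l) = 9 (r(y, l) = 6 + 3 = 9)
(r(17, 40)/1032)*(((5 - 2)*(-3))*a(2)) = (9/1032)*(((5 - 2)*(-3))*1) = (9*(1/1032))*((3*(-3))*1) = 3*(-9*1)/344 = (3/344)*(-9) = -27/344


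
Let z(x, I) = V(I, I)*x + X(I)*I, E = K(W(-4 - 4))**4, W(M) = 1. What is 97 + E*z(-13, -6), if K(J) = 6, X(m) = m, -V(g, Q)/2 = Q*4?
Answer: -761951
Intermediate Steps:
V(g, Q) = -8*Q (V(g, Q) = -2*Q*4 = -8*Q)
E = 1296 (E = 6**4 = 1296)
z(x, I) = I**2 - 8*I*x (z(x, I) = (-8*I)*x + I*I = -8*I*x + I**2 = I**2 - 8*I*x)
97 + E*z(-13, -6) = 97 + 1296*(-6*(-6 - 8*(-13))) = 97 + 1296*(-6*(-6 + 104)) = 97 + 1296*(-6*98) = 97 + 1296*(-588) = 97 - 762048 = -761951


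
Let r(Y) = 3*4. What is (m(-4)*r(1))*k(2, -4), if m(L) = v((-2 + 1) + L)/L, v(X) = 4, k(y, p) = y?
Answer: -24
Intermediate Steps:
r(Y) = 12
m(L) = 4/L
(m(-4)*r(1))*k(2, -4) = ((4/(-4))*12)*2 = ((4*(-¼))*12)*2 = -1*12*2 = -12*2 = -24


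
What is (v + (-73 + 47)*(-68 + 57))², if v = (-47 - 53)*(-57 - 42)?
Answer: 103754596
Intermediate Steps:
v = 9900 (v = -100*(-99) = 9900)
(v + (-73 + 47)*(-68 + 57))² = (9900 + (-73 + 47)*(-68 + 57))² = (9900 - 26*(-11))² = (9900 + 286)² = 10186² = 103754596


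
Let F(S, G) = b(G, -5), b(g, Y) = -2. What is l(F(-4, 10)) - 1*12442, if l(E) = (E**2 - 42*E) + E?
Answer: -12356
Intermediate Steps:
F(S, G) = -2
l(E) = E**2 - 41*E
l(F(-4, 10)) - 1*12442 = -2*(-41 - 2) - 1*12442 = -2*(-43) - 12442 = 86 - 12442 = -12356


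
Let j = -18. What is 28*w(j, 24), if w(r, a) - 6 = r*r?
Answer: 9240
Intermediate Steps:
w(r, a) = 6 + r² (w(r, a) = 6 + r*r = 6 + r²)
28*w(j, 24) = 28*(6 + (-18)²) = 28*(6 + 324) = 28*330 = 9240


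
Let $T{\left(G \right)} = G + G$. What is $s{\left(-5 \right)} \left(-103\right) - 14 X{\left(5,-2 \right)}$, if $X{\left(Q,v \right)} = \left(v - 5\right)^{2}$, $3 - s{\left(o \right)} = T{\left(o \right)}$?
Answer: $-2025$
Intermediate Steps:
$T{\left(G \right)} = 2 G$
$s{\left(o \right)} = 3 - 2 o$
$X{\left(Q,v \right)} = \left(-5 + v\right)^{2}$
$s{\left(-5 \right)} \left(-103\right) - 14 X{\left(5,-2 \right)} = \left(3 - -10\right) \left(-103\right) - 14 \left(-5 - 2\right)^{2} = \left(3 + 10\right) \left(-103\right) - 14 \left(-7\right)^{2} = 13 \left(-103\right) - 686 = -1339 - 686 = -2025$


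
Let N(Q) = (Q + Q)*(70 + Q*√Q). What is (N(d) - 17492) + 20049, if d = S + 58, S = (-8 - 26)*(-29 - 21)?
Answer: 248677 + 6181128*√1758 ≈ 2.5941e+8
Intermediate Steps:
S = 1700 (S = -34*(-50) = 1700)
d = 1758 (d = 1700 + 58 = 1758)
N(Q) = 2*Q*(70 + Q^(3/2)) (N(Q) = (2*Q)*(70 + Q^(3/2)) = 2*Q*(70 + Q^(3/2)))
(N(d) - 17492) + 20049 = ((2*1758^(5/2) + 140*1758) - 17492) + 20049 = ((2*(3090564*√1758) + 246120) - 17492) + 20049 = ((6181128*√1758 + 246120) - 17492) + 20049 = ((246120 + 6181128*√1758) - 17492) + 20049 = (228628 + 6181128*√1758) + 20049 = 248677 + 6181128*√1758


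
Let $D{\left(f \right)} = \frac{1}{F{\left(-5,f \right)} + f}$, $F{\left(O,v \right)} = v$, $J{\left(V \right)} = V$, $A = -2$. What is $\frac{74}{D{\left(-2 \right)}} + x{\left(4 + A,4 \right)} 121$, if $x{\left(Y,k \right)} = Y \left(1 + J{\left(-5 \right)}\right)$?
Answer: $-1264$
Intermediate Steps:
$x{\left(Y,k \right)} = - 4 Y$ ($x{\left(Y,k \right)} = Y \left(1 - 5\right) = Y \left(-4\right) = - 4 Y$)
$D{\left(f \right)} = \frac{1}{2 f}$ ($D{\left(f \right)} = \frac{1}{f + f} = \frac{1}{2 f}$)
$\frac{74}{D{\left(-2 \right)}} + x{\left(4 + A,4 \right)} 121 = \frac{74}{\frac{1}{2} \frac{1}{-2}} + - 4 \left(4 - 2\right) 121 = \frac{74}{\frac{1}{2} \left(- \frac{1}{2}\right)} + \left(-4\right) 2 \cdot 121 = \frac{74}{- \frac{1}{4}} - 968 = 74 \left(-4\right) - 968 = -296 - 968 = -1264$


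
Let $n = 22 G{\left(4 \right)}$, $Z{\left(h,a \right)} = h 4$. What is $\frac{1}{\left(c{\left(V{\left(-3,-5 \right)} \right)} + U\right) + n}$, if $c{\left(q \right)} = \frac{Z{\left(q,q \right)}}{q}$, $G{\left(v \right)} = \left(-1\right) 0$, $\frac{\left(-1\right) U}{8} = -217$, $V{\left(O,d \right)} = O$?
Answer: $\frac{1}{1740} \approx 0.00057471$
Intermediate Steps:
$Z{\left(h,a \right)} = 4 h$
$U = 1736$ ($U = \left(-8\right) \left(-217\right) = 1736$)
$G{\left(v \right)} = 0$
$c{\left(q \right)} = 4$ ($c{\left(q \right)} = \frac{4 q}{q} = 4$)
$n = 0$ ($n = 22 \cdot 0 = 0$)
$\frac{1}{\left(c{\left(V{\left(-3,-5 \right)} \right)} + U\right) + n} = \frac{1}{\left(4 + 1736\right) + 0} = \frac{1}{1740 + 0} = \frac{1}{1740}$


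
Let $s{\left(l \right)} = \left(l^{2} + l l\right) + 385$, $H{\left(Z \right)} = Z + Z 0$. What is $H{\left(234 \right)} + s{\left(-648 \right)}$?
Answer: $840427$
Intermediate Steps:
$H{\left(Z \right)} = Z$ ($H{\left(Z \right)} = Z + 0 = Z$)
$s{\left(l \right)} = 385 + 2 l^{2}$ ($s{\left(l \right)} = \left(l^{2} + l^{2}\right) + 385 = 2 l^{2} + 385 = 385 + 2 l^{2}$)
$H{\left(234 \right)} + s{\left(-648 \right)} = 234 + \left(385 + 2 \left(-648\right)^{2}\right) = 234 + \left(385 + 2 \cdot 419904\right) = 234 + \left(385 + 839808\right) = 234 + 840193 = 840427$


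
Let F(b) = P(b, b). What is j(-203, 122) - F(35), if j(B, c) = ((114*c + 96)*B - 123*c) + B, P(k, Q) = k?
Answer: -2858056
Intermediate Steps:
F(b) = b
j(B, c) = B - 123*c + B*(96 + 114*c) (j(B, c) = ((96 + 114*c)*B - 123*c) + B = (B*(96 + 114*c) - 123*c) + B = (-123*c + B*(96 + 114*c)) + B = B - 123*c + B*(96 + 114*c))
j(-203, 122) - F(35) = (-123*122 + 97*(-203) + 114*(-203)*122) - 1*35 = (-15006 - 19691 - 2823324) - 35 = -2858021 - 35 = -2858056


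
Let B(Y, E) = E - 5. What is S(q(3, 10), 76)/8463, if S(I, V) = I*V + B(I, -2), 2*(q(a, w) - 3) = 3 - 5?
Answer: 145/8463 ≈ 0.017133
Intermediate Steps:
q(a, w) = 2 (q(a, w) = 3 + (3 - 5)/2 = 3 + (1/2)*(-2) = 3 - 1 = 2)
B(Y, E) = -5 + E
S(I, V) = -7 + I*V (S(I, V) = I*V + (-5 - 2) = I*V - 7 = -7 + I*V)
S(q(3, 10), 76)/8463 = (-7 + 2*76)/8463 = (-7 + 152)*(1/8463) = 145*(1/8463) = 145/8463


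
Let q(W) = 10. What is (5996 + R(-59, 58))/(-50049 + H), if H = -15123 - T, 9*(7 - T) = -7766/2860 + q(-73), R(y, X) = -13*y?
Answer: -7912710/76258483 ≈ -0.10376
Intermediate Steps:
T = 7243/1170 (T = 7 - (-7766/2860 + 10)/9 = 7 - (-7766*1/2860 + 10)/9 = 7 - (-353/130 + 10)/9 = 7 - ⅑*947/130 = 7 - 947/1170 = 7243/1170 ≈ 6.1906)
H = -17701153/1170 (H = -15123 - 1*7243/1170 = -15123 - 7243/1170 = -17701153/1170 ≈ -15129.)
(5996 + R(-59, 58))/(-50049 + H) = (5996 - 13*(-59))/(-50049 - 17701153/1170) = (5996 + 767)/(-76258483/1170) = 6763*(-1170/76258483) = -7912710/76258483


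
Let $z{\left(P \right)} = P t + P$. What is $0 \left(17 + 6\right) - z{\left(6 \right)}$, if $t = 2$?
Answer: $-18$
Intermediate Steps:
$z{\left(P \right)} = 3 P$ ($z{\left(P \right)} = P 2 + P = 2 P + P = 3 P$)
$0 \left(17 + 6\right) - z{\left(6 \right)} = 0 \left(17 + 6\right) - 3 \cdot 6 = 0 \cdot 23 - 18 = 0 - 18 = -18$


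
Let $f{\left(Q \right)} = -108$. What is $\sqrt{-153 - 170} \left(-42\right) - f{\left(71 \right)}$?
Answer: $108 - 42 i \sqrt{323} \approx 108.0 - 754.83 i$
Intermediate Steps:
$\sqrt{-153 - 170} \left(-42\right) - f{\left(71 \right)} = \sqrt{-153 - 170} \left(-42\right) - -108 = \sqrt{-323} \left(-42\right) + 108 = i \sqrt{323} \left(-42\right) + 108 = - 42 i \sqrt{323} + 108 = 108 - 42 i \sqrt{323}$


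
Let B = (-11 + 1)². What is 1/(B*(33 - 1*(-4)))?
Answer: 1/3700 ≈ 0.00027027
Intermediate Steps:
B = 100 (B = (-10)² = 100)
1/(B*(33 - 1*(-4))) = 1/(100*(33 - 1*(-4))) = 1/(100*(33 + 4)) = 1/(100*37) = 1/3700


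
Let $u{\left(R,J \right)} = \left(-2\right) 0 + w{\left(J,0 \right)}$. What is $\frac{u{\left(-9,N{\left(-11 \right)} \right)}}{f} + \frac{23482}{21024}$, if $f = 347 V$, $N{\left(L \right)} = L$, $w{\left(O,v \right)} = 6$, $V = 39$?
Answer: $\frac{52984675}{47419632} \approx 1.1174$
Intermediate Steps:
$f = 13533$ ($f = 347 \cdot 39 = 13533$)
$u{\left(R,J \right)} = 6$ ($u{\left(R,J \right)} = \left(-2\right) 0 + 6 = 0 + 6 = 6$)
$\frac{u{\left(-9,N{\left(-11 \right)} \right)}}{f} + \frac{23482}{21024} = \frac{6}{13533} + \frac{23482}{21024} = 6 \cdot \frac{1}{13533} + 23482 \cdot \frac{1}{21024} = \frac{2}{4511} + \frac{11741}{10512} = \frac{52984675}{47419632}$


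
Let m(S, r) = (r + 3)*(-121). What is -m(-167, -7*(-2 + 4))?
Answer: -1331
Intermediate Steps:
m(S, r) = -363 - 121*r (m(S, r) = (3 + r)*(-121) = -363 - 121*r)
-m(-167, -7*(-2 + 4)) = -(-363 - (-847)*(-2 + 4)) = -(-363 - (-847)*2) = -(-363 - 121*(-14)) = -(-363 + 1694) = -1*1331 = -1331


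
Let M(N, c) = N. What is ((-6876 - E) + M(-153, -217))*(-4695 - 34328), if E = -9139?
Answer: -82338530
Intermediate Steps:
((-6876 - E) + M(-153, -217))*(-4695 - 34328) = ((-6876 - 1*(-9139)) - 153)*(-4695 - 34328) = ((-6876 + 9139) - 153)*(-39023) = (2263 - 153)*(-39023) = 2110*(-39023) = -82338530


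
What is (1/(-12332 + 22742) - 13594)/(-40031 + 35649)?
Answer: 141513539/45616620 ≈ 3.1022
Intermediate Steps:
(1/(-12332 + 22742) - 13594)/(-40031 + 35649) = (1/10410 - 13594)/(-4382) = (1/10410 - 13594)*(-1/4382) = -141513539/10410*(-1/4382) = 141513539/45616620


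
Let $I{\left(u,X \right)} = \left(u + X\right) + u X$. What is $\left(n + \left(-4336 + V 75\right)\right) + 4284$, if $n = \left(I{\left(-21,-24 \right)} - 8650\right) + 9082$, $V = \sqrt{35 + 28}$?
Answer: $839 + 225 \sqrt{7} \approx 1434.3$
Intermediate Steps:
$V = 3 \sqrt{7}$ ($V = \sqrt{63} = 3 \sqrt{7} \approx 7.9373$)
$I{\left(u,X \right)} = X + u + X u$ ($I{\left(u,X \right)} = \left(X + u\right) + X u = X + u + X u$)
$n = 891$ ($n = \left(\left(-24 - 21 - -504\right) - 8650\right) + 9082 = \left(\left(-24 - 21 + 504\right) - 8650\right) + 9082 = \left(459 - 8650\right) + 9082 = -8191 + 9082 = 891$)
$\left(n + \left(-4336 + V 75\right)\right) + 4284 = \left(891 - \left(4336 - 3 \sqrt{7} \cdot 75\right)\right) + 4284 = \left(891 - \left(4336 - 225 \sqrt{7}\right)\right) + 4284 = \left(-3445 + 225 \sqrt{7}\right) + 4284 = 839 + 225 \sqrt{7}$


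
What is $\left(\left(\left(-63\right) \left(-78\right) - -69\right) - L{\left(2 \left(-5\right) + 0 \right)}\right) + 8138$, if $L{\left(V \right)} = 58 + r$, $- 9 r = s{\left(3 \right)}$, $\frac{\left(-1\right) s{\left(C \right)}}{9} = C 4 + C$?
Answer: $13048$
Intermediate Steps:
$s{\left(C \right)} = - 45 C$ ($s{\left(C \right)} = - 9 \left(C 4 + C\right) = - 9 \left(4 C + C\right) = - 9 \cdot 5 C = - 45 C$)
$r = 15$ ($r = - \frac{\left(-45\right) 3}{9} = \left(- \frac{1}{9}\right) \left(-135\right) = 15$)
$L{\left(V \right)} = 73$ ($L{\left(V \right)} = 58 + 15 = 73$)
$\left(\left(\left(-63\right) \left(-78\right) - -69\right) - L{\left(2 \left(-5\right) + 0 \right)}\right) + 8138 = \left(\left(\left(-63\right) \left(-78\right) - -69\right) - 73\right) + 8138 = \left(\left(4914 + 69\right) - 73\right) + 8138 = \left(4983 - 73\right) + 8138 = 4910 + 8138 = 13048$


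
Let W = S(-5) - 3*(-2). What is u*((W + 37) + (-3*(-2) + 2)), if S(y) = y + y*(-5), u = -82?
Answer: -5822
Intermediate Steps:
S(y) = -4*y (S(y) = y - 5*y = -4*y)
W = 26 (W = -4*(-5) - 3*(-2) = 20 + 6 = 26)
u*((W + 37) + (-3*(-2) + 2)) = -82*((26 + 37) + (-3*(-2) + 2)) = -82*(63 + (6 + 2)) = -82*(63 + 8) = -82*71 = -5822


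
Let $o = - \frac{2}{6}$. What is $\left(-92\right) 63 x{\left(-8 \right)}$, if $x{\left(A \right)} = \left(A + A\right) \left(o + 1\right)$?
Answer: $61824$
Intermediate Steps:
$o = - \frac{1}{3}$ ($o = \left(-2\right) \frac{1}{6} = - \frac{1}{3} \approx -0.33333$)
$x{\left(A \right)} = \frac{4 A}{3}$ ($x{\left(A \right)} = \left(A + A\right) \left(- \frac{1}{3} + 1\right) = 2 A \frac{2}{3} = \frac{4 A}{3}$)
$\left(-92\right) 63 x{\left(-8 \right)} = \left(-92\right) 63 \cdot \frac{4}{3} \left(-8\right) = \left(-5796\right) \left(- \frac{32}{3}\right) = 61824$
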